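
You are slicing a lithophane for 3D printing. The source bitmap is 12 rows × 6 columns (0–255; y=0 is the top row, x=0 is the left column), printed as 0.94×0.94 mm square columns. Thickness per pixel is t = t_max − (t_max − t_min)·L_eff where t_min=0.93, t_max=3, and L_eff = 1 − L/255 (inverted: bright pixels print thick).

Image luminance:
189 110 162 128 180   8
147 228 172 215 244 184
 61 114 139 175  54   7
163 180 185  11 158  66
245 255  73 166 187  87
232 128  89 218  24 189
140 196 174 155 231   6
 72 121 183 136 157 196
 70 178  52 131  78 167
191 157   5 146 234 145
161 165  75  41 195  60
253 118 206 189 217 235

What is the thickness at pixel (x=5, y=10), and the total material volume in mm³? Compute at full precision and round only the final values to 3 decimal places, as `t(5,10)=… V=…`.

span = t_max - t_min = 3 - 0.93 = 2.070
L(5,10) = 60, L_eff = 1 - 60/255 = 0.764706 (inverted)
t(5,10) = 3 - 2.070·0.764706 = 1.417
Σt over all 12·6 pixels = 1287381/8500 ≈ 151.4565882
V = pitch²·Σt = 0.94²·1287381/8500 = 133.827

t(5,10)=1.417 V=133.827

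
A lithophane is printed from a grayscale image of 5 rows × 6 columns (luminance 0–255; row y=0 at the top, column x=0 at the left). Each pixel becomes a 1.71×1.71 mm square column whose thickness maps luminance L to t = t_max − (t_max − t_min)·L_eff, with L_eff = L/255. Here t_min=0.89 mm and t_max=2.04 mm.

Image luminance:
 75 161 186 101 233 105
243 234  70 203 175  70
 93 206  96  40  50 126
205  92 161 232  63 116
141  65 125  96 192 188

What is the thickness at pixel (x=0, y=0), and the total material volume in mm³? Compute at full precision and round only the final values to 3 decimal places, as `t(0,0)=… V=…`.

span = t_max - t_min = 2.04 - 0.89 = 1.150
L(0,0) = 75, L_eff = 75/255 = 0.294118
t(0,0) = 2.04 - 1.150·0.294118 = 1.702
Σt over all 5·6 pixels = 72277/1700 ≈ 42.5158824
V = pitch²·Σt = 1.71²·72277/1700 = 124.321

t(0,0)=1.702 V=124.321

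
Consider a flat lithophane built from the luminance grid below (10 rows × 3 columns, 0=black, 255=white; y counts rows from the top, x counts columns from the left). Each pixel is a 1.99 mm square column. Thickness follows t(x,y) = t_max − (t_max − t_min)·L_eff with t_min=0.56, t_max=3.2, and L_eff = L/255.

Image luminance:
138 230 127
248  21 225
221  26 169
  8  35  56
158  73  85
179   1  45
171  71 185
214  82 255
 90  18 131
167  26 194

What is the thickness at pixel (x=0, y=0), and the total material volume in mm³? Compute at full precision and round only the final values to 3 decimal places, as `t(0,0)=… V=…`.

t(0,0)=1.771 V=230.565

span = t_max - t_min = 3.2 - 0.56 = 2.640
L(0,0) = 138, L_eff = 138/255 = 0.541176
t(0,0) = 3.2 - 2.640·0.541176 = 1.771
Σt over all 10·3 pixels = 123722/2125 ≈ 58.2221176
V = pitch²·Σt = 1.99²·123722/2125 = 230.565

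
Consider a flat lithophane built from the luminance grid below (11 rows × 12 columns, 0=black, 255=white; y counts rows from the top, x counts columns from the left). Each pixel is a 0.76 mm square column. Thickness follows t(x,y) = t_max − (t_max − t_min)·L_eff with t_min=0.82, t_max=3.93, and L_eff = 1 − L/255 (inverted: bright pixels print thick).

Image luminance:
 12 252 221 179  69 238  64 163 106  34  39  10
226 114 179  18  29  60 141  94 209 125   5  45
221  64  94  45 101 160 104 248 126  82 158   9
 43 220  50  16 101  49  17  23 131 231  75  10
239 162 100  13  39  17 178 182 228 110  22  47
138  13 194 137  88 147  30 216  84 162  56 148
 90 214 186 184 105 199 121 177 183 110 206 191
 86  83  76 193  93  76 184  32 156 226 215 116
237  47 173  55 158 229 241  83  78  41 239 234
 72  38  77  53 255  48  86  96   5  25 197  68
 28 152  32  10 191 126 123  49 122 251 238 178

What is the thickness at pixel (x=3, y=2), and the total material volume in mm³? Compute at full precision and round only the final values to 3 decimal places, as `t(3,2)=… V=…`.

t(3,2)=1.369 V=172.392

span = t_max - t_min = 3.93 - 0.82 = 3.110
L(3,2) = 45, L_eff = 1 - 45/255 = 0.823529 (inverted)
t(3,2) = 3.93 - 3.110·0.823529 = 1.369
Σt over all 11·12 pixels = 2536929/8500 ≈ 298.4622353
V = pitch²·Σt = 0.76²·2536929/8500 = 172.392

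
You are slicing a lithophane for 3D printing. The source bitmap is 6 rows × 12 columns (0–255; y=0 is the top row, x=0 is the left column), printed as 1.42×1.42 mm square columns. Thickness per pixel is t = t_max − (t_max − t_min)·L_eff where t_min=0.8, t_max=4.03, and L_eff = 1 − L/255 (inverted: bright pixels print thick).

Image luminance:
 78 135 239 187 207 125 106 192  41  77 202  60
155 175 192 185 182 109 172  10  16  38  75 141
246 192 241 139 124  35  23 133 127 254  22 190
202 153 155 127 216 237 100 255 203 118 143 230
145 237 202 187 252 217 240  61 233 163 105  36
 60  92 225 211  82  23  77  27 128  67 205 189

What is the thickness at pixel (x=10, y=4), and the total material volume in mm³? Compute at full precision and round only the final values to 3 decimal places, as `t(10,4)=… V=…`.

span = t_max - t_min = 4.03 - 0.8 = 3.230
L(10,4) = 105, L_eff = 1 - 105/255 = 0.588235 (inverted)
t(10,4) = 4.03 - 3.230·0.588235 = 2.130
Σt over all 6·12 pixels = 189.688
V = pitch²·Σt = 1.42²·189.688 = 382.487

t(10,4)=2.130 V=382.487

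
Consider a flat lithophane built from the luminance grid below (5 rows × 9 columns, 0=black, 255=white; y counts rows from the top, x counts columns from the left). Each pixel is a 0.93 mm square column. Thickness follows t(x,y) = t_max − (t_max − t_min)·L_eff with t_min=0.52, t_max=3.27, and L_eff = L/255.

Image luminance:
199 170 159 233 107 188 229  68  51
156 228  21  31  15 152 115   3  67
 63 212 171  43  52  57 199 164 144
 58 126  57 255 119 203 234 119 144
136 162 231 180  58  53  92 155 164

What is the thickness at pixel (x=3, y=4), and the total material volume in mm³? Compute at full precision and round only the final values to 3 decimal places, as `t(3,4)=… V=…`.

span = t_max - t_min = 3.27 - 0.52 = 2.750
L(3,4) = 180, L_eff = 180/255 = 0.705882
t(3,4) = 3.27 - 2.750·0.705882 = 1.329
Σt over all 5·9 pixels = 4291/51 ≈ 84.1372549
V = pitch²·Σt = 0.93²·4291/51 = 72.770

t(3,4)=1.329 V=72.770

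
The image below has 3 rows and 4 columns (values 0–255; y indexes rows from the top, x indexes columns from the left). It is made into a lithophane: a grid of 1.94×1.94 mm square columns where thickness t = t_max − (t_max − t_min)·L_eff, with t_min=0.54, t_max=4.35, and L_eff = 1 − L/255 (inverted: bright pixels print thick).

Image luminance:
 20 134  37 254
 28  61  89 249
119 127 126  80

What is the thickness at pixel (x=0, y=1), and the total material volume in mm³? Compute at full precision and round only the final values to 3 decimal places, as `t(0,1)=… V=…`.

span = t_max - t_min = 4.35 - 0.54 = 3.810
L(0,1) = 28, L_eff = 1 - 28/255 = 0.890196 (inverted)
t(0,1) = 4.35 - 3.810·0.890196 = 0.958
Σt over all 3·4 pixels = 55807/2125 ≈ 26.2621176
V = pitch²·Σt = 1.94²·55807/2125 = 98.840

t(0,1)=0.958 V=98.840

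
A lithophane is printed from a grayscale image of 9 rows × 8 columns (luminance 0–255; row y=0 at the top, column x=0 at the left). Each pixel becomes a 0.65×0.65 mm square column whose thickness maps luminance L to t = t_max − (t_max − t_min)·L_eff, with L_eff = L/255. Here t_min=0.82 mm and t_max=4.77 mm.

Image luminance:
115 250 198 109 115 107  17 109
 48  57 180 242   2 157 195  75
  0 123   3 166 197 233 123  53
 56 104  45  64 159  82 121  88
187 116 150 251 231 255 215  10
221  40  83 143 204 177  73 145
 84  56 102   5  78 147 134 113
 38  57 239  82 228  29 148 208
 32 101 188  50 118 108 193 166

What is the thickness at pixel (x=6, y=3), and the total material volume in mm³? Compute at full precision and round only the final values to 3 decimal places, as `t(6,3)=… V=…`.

t(6,3)=2.896 V=87.524

span = t_max - t_min = 4.77 - 0.82 = 3.950
L(6,3) = 121, L_eff = 121/255 = 0.474510
t(6,3) = 4.77 - 3.950·0.474510 = 2.896
Σt over all 9·8 pixels = 528251/2550 ≈ 207.1572549
V = pitch²·Σt = 0.65²·528251/2550 = 87.524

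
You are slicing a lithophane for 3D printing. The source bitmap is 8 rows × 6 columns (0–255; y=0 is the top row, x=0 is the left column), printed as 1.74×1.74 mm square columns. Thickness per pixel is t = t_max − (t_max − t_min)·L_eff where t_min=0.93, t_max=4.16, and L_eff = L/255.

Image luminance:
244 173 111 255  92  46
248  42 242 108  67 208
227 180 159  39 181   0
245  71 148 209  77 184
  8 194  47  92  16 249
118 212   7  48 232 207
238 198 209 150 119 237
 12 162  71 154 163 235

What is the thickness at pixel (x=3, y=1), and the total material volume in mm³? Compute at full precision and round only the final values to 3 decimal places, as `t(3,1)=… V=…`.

t(3,1)=2.792 V=338.635

span = t_max - t_min = 4.16 - 0.93 = 3.230
L(3,1) = 108, L_eff = 108/255 = 0.423529
t(3,1) = 4.16 - 3.230·0.423529 = 2.792
Σt over all 8·6 pixels = 83887/750 ≈ 111.8493333
V = pitch²·Σt = 1.74²·83887/750 = 338.635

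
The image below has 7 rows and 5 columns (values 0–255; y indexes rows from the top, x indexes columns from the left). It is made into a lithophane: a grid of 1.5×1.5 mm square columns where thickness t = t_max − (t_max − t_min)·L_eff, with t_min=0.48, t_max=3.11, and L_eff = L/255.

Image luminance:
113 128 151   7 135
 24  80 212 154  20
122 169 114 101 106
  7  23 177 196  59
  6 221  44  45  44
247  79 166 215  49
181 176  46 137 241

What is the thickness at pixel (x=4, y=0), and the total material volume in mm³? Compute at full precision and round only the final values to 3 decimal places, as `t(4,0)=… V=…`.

t(4,0)=1.718 V=152.205

span = t_max - t_min = 3.11 - 0.48 = 2.630
L(4,0) = 135, L_eff = 135/255 = 0.529412
t(4,0) = 3.11 - 2.630·0.529412 = 1.718
Σt over all 7·5 pixels = 10147/150 ≈ 67.6466667
V = pitch²·Σt = 1.5²·10147/150 = 152.205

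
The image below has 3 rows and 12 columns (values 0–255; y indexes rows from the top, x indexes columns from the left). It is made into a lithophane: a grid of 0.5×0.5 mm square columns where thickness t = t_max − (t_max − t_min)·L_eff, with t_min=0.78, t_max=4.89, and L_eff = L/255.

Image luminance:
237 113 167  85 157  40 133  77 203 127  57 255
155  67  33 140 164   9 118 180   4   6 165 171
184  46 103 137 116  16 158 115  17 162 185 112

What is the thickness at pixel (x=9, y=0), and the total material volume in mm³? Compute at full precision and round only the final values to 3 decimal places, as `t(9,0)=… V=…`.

t(9,0)=2.843 V=27.030

span = t_max - t_min = 4.89 - 0.78 = 4.110
L(9,0) = 127, L_eff = 127/255 = 0.498039
t(9,0) = 4.89 - 4.110·0.498039 = 2.843
Σt over all 3·12 pixels = 459511/4250 ≈ 108.1202353
V = pitch²·Σt = 0.5²·459511/4250 = 27.030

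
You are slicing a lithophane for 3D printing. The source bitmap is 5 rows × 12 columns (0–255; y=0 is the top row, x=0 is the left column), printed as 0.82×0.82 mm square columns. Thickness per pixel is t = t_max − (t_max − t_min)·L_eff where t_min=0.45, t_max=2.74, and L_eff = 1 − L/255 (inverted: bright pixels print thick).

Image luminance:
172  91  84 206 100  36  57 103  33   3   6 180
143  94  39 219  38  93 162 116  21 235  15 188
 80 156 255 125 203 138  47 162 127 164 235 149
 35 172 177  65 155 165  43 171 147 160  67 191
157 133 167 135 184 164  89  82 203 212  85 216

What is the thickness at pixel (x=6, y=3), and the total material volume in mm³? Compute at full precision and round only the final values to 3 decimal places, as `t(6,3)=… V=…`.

t(6,3)=0.836 V=64.349

span = t_max - t_min = 2.74 - 0.45 = 2.290
L(6,3) = 43, L_eff = 1 - 43/255 = 0.831373 (inverted)
t(6,3) = 2.74 - 2.290·0.831373 = 0.836
Σt over all 5·12 pixels = 95.7
V = pitch²·Σt = 0.82²·95.7 = 64.349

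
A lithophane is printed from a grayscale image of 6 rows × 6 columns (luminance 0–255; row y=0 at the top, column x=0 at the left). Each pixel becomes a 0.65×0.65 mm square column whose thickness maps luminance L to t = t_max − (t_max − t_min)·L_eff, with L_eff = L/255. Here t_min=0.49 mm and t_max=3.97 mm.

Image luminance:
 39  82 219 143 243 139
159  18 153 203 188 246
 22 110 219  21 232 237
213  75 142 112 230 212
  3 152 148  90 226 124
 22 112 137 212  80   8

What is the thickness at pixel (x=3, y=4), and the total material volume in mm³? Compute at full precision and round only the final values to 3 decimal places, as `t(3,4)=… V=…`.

t(3,4)=2.742 V=31.721

span = t_max - t_min = 3.97 - 0.49 = 3.480
L(3,4) = 90, L_eff = 90/255 = 0.352941
t(3,4) = 3.97 - 3.480·0.352941 = 2.742
Σt over all 6·6 pixels = 159546/2125 ≈ 75.0804706
V = pitch²·Σt = 0.65²·159546/2125 = 31.721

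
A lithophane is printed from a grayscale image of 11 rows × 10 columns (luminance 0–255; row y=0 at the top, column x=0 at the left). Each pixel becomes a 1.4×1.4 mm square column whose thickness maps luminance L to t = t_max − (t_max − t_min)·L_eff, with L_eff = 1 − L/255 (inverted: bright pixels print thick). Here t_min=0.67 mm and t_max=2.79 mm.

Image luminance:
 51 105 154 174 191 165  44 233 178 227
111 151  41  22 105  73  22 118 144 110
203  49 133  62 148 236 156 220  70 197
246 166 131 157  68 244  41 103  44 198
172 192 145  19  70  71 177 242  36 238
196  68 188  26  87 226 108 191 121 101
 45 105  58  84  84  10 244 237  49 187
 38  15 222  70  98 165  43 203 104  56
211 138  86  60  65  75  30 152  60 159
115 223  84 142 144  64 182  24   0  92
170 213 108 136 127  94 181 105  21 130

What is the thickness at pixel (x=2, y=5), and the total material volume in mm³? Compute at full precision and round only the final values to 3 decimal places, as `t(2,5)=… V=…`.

span = t_max - t_min = 2.79 - 0.67 = 2.120
L(2,5) = 188, L_eff = 1 - 188/255 = 0.262745 (inverted)
t(2,5) = 2.79 - 2.120·0.262745 = 2.233
Σt over all 11·10 pixels = 789271/4250 ≈ 185.7108235
V = pitch²·Σt = 1.4²·789271/4250 = 363.993

t(2,5)=2.233 V=363.993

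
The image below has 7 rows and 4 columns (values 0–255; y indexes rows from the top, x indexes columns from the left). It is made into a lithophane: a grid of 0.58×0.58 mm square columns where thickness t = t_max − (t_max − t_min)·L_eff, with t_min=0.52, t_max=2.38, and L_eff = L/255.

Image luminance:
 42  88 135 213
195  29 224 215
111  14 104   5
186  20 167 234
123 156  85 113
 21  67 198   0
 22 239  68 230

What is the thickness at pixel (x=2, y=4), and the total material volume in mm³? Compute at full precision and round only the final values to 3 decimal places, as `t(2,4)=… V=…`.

t(2,4)=1.760 V=14.311

span = t_max - t_min = 2.38 - 0.52 = 1.860
L(2,4) = 85, L_eff = 85/255 = 0.333333
t(2,4) = 2.38 - 1.860·0.333333 = 1.760
Σt over all 7·4 pixels = 90398/2125 ≈ 42.5402353
V = pitch²·Σt = 0.58²·90398/2125 = 14.311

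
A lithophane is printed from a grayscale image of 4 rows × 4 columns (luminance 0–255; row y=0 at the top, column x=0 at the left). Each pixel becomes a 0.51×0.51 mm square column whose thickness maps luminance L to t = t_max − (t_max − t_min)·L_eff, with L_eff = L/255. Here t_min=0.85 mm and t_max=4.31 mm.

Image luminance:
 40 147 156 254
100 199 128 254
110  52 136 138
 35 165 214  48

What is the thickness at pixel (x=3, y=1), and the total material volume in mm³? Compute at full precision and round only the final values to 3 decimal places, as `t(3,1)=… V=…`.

span = t_max - t_min = 4.31 - 0.85 = 3.460
L(3,1) = 254, L_eff = 254/255 = 0.996078
t(3,1) = 4.31 - 3.460·0.996078 = 0.864
Σt over all 4·4 pixels = 14788/375 ≈ 39.4346667
V = pitch²·Σt = 0.51²·14788/375 = 10.257

t(3,1)=0.864 V=10.257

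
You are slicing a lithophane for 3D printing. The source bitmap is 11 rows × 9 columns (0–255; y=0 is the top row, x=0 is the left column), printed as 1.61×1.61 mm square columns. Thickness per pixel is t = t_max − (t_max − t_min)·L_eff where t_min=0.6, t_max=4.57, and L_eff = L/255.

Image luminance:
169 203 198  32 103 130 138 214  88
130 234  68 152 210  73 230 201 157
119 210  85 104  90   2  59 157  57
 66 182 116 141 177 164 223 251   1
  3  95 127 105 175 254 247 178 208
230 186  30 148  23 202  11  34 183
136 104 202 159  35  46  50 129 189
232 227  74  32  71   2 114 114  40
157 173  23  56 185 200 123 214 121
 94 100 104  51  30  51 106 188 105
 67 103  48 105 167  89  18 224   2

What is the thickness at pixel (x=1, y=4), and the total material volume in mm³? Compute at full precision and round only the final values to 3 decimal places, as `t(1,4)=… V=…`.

span = t_max - t_min = 4.57 - 0.6 = 3.970
L(1,4) = 95, L_eff = 95/255 = 0.372549
t(1,4) = 4.57 - 3.970·0.372549 = 3.091
Σt over all 11·9 pixels = 1670116/6375 ≈ 261.9789804
V = pitch²·Σt = 1.61²·1670116/6375 = 679.076

t(1,4)=3.091 V=679.076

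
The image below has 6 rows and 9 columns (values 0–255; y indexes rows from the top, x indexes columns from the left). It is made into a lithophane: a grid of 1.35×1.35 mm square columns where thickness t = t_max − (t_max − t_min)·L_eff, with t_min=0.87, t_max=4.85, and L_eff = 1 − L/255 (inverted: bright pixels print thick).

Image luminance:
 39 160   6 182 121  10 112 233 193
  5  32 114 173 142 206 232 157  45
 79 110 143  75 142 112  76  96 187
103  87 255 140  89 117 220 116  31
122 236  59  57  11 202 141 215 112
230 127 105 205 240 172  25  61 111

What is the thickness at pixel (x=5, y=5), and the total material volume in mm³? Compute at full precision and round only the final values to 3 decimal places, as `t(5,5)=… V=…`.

t(5,5)=3.555 V=278.224

span = t_max - t_min = 4.85 - 0.87 = 3.980
L(5,5) = 172, L_eff = 1 - 172/255 = 0.325490 (inverted)
t(5,5) = 4.85 - 3.980·0.325490 = 3.555
Σt over all 6·9 pixels = 324404/2125 ≈ 152.6607059
V = pitch²·Σt = 1.35²·324404/2125 = 278.224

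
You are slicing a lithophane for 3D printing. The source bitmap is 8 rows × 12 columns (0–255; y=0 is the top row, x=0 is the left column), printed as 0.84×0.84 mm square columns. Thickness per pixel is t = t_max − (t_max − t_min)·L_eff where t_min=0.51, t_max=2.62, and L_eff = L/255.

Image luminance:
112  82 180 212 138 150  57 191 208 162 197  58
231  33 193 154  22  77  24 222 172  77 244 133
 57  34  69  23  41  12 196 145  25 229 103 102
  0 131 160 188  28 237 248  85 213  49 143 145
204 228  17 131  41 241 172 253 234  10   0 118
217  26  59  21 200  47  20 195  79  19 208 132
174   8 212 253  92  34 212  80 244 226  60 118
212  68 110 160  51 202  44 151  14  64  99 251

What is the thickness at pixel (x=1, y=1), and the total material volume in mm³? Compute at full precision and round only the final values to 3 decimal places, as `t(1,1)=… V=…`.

span = t_max - t_min = 2.62 - 0.51 = 2.110
L(1,1) = 33, L_eff = 33/255 = 0.129412
t(1,1) = 2.62 - 2.110·0.129412 = 2.347
Σt over all 8·12 pixels = 1293709/8500 ≈ 152.2010588
V = pitch²·Σt = 0.84²·1293709/8500 = 107.393

t(1,1)=2.347 V=107.393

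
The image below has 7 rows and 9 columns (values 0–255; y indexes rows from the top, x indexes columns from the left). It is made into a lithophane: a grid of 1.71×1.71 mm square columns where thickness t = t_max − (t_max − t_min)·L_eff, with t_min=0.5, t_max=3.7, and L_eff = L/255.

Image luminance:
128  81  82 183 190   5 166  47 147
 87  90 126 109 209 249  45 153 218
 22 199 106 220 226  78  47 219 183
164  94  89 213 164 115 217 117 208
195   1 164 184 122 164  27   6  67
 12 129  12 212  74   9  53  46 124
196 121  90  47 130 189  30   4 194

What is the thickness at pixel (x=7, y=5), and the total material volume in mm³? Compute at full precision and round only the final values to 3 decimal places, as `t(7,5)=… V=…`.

t(7,5)=3.123 V=402.802

span = t_max - t_min = 3.7 - 0.5 = 3.200
L(7,5) = 46, L_eff = 46/255 = 0.180392
t(7,5) = 3.7 - 3.200·0.180392 = 3.123
Σt over all 7·9 pixels = 351269/2550 ≈ 137.7525490
V = pitch²·Σt = 1.71²·351269/2550 = 402.802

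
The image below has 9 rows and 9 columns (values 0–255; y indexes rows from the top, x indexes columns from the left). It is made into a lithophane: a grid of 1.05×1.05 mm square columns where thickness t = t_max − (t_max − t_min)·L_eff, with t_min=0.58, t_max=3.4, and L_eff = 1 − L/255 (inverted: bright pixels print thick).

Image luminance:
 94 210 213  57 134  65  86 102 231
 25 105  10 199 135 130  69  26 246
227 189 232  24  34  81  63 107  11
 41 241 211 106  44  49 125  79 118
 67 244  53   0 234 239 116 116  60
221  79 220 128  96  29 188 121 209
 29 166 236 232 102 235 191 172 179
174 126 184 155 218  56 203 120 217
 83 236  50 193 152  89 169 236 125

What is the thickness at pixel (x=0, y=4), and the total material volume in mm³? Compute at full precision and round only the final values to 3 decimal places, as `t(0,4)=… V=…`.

t(0,4)=1.321 V=184.290

span = t_max - t_min = 3.4 - 0.58 = 2.820
L(0,4) = 67, L_eff = 1 - 67/255 = 0.737255 (inverted)
t(0,4) = 3.4 - 2.820·0.737255 = 1.321
Σt over all 9·9 pixels = 355207/2125 ≈ 167.1562353
V = pitch²·Σt = 1.05²·355207/2125 = 184.290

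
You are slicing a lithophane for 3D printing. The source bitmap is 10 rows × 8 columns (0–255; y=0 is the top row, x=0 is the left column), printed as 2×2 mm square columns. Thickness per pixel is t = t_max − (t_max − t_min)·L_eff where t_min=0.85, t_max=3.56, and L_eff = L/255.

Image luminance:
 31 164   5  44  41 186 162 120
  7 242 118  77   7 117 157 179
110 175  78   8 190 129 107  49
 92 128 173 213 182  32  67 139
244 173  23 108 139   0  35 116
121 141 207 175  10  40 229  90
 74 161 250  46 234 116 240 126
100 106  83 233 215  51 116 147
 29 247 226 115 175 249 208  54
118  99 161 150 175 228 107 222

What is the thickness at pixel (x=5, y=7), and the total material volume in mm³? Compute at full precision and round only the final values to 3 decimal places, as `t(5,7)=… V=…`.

span = t_max - t_min = 3.56 - 0.85 = 2.710
L(5,7) = 51, L_eff = 51/255 = 0.200000
t(5,7) = 3.56 - 2.710·0.200000 = 3.018
Σt over all 10·8 pixels = 4487089/25500 ≈ 175.9642745
V = pitch²·Σt = 2²·4487089/25500 = 703.857

t(5,7)=3.018 V=703.857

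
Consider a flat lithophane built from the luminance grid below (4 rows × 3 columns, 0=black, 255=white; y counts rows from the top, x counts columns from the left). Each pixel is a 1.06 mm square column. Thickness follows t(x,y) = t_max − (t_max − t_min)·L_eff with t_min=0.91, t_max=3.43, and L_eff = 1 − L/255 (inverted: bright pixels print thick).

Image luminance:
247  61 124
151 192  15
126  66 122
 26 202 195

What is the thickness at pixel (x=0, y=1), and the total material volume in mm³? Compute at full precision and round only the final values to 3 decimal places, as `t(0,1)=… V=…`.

t(0,1)=2.402 V=29.225

span = t_max - t_min = 3.43 - 0.91 = 2.520
L(0,1) = 151, L_eff = 1 - 151/255 = 0.407843 (inverted)
t(0,1) = 3.43 - 2.520·0.407843 = 2.402
Σt over all 4·3 pixels = 55272/2125 ≈ 26.0103529
V = pitch²·Σt = 1.06²·55272/2125 = 29.225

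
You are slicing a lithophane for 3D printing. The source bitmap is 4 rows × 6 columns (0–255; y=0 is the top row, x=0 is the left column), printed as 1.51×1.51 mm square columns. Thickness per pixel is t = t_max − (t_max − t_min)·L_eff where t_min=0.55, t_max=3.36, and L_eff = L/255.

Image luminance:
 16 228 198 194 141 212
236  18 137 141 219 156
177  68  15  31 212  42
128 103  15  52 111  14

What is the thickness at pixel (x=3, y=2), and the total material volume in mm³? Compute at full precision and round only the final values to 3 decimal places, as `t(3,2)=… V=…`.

t(3,2)=3.018 V=111.907

span = t_max - t_min = 3.36 - 0.55 = 2.810
L(3,2) = 31, L_eff = 31/255 = 0.121569
t(3,2) = 3.36 - 2.810·0.121569 = 3.018
Σt over all 4·6 pixels = 312884/6375 ≈ 49.0798431
V = pitch²·Σt = 1.51²·312884/6375 = 111.907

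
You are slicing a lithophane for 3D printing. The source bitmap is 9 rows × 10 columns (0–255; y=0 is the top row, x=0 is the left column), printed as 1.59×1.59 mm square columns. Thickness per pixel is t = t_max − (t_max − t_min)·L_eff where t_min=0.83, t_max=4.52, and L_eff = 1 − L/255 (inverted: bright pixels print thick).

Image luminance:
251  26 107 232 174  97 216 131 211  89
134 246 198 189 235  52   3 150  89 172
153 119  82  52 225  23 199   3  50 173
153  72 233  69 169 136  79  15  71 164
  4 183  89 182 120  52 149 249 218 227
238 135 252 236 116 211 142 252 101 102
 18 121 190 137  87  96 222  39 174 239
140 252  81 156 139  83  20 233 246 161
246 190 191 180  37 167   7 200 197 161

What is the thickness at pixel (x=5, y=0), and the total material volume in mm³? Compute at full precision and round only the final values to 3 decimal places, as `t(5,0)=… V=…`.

span = t_max - t_min = 4.52 - 0.83 = 3.690
L(5,0) = 97, L_eff = 1 - 97/255 = 0.619608 (inverted)
t(5,0) = 4.52 - 3.690·0.619608 = 2.234
Σt over all 9·10 pixels = 111144/425 ≈ 261.5152941
V = pitch²·Σt = 1.59²·111144/425 = 661.137

t(5,0)=2.234 V=661.137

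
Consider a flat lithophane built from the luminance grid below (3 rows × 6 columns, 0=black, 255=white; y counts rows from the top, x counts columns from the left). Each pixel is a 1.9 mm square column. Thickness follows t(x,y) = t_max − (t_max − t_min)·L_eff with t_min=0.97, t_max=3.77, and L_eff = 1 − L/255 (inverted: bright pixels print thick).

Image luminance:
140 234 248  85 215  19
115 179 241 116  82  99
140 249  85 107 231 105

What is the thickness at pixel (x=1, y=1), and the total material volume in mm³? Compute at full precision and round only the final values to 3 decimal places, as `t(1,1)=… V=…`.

t(1,1)=2.935 V=169.660

span = t_max - t_min = 3.77 - 0.97 = 2.800
L(1,1) = 179, L_eff = 1 - 179/255 = 0.298039 (inverted)
t(1,1) = 3.77 - 2.800·0.298039 = 2.935
Σt over all 3·6 pixels = 119843/2550 ≈ 46.9972549
V = pitch²·Σt = 1.9²·119843/2550 = 169.660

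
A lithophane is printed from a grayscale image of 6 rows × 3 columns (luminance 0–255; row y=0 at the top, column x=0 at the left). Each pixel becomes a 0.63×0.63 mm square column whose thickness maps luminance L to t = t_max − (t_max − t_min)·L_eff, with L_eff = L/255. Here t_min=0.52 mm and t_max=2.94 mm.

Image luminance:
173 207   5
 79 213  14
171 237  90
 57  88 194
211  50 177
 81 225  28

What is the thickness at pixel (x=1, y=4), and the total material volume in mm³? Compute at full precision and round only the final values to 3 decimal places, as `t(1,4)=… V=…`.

t(1,4)=2.465 V=12.341

span = t_max - t_min = 2.94 - 0.52 = 2.420
L(1,4) = 50, L_eff = 50/255 = 0.196078
t(1,4) = 2.94 - 2.420·0.196078 = 2.465
Σt over all 6·3 pixels = 39643/1275 ≈ 31.0925490
V = pitch²·Σt = 0.63²·39643/1275 = 12.341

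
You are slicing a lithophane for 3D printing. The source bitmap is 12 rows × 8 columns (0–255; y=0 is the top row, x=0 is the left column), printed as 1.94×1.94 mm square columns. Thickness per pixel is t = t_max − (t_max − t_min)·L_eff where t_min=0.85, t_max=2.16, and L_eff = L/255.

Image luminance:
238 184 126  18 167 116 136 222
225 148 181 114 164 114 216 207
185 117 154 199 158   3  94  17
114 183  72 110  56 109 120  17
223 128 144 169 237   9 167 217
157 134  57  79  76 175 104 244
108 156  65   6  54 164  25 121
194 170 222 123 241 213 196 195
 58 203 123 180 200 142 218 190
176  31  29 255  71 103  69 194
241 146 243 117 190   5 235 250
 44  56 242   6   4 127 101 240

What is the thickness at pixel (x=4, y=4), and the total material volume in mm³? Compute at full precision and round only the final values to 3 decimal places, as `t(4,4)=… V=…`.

t(4,4)=0.942 V=522.381

span = t_max - t_min = 2.16 - 0.85 = 1.310
L(4,4) = 237, L_eff = 237/255 = 0.929412
t(4,4) = 2.16 - 1.310·0.929412 = 0.942
Σt over all 12·8 pixels = 1769677/12750 ≈ 138.7981961
V = pitch²·Σt = 1.94²·1769677/12750 = 522.381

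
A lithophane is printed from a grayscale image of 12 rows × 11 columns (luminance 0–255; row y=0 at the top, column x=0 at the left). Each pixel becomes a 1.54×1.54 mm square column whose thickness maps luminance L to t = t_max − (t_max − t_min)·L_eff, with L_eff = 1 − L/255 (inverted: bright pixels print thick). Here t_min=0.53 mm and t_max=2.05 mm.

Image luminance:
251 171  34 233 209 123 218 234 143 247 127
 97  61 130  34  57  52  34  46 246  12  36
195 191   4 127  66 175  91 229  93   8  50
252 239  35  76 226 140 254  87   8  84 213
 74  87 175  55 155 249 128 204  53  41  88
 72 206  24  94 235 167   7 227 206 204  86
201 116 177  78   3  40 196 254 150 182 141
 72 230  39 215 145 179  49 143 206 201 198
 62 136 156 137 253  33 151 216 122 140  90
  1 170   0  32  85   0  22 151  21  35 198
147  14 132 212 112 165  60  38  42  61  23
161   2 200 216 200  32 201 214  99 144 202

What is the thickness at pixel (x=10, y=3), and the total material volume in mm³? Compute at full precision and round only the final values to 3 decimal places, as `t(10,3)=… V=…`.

span = t_max - t_min = 2.05 - 0.53 = 1.520
L(10,3) = 213, L_eff = 1 - 213/255 = 0.164706 (inverted)
t(10,3) = 2.05 - 1.520·0.164706 = 1.800
Σt over all 12·11 pixels = 358653/2125 ≈ 168.7778824
V = pitch²·Σt = 1.54²·358653/2125 = 400.274

t(10,3)=1.800 V=400.274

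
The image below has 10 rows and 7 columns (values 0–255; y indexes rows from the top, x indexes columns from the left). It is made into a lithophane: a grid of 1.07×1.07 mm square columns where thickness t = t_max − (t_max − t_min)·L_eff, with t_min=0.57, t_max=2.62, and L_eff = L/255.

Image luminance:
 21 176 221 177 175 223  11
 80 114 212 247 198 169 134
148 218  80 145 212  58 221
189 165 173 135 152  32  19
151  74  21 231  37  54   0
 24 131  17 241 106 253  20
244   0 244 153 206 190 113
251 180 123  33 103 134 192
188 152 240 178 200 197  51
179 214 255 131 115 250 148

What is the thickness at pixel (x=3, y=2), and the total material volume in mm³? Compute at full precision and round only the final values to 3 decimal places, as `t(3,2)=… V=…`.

t(3,2)=1.454 V=116.746

span = t_max - t_min = 2.62 - 0.57 = 2.050
L(3,2) = 145, L_eff = 145/255 = 0.568627
t(3,2) = 2.62 - 2.050·0.568627 = 1.454
Σt over all 10·7 pixels = 520051/5100 ≈ 101.9707843
V = pitch²·Σt = 1.07²·520051/5100 = 116.746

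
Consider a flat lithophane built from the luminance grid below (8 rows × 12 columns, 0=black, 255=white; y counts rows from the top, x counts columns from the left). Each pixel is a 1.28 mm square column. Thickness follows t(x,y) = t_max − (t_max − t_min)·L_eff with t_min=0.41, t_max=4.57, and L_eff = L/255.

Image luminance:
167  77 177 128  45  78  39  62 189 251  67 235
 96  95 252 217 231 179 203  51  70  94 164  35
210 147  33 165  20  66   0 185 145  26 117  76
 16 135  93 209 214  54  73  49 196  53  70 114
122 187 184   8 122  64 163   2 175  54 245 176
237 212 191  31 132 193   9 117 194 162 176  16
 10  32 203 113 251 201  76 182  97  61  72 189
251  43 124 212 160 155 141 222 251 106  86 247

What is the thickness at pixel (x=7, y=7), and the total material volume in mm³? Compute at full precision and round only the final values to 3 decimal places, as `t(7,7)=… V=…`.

span = t_max - t_min = 4.57 - 0.41 = 4.160
L(7,7) = 222, L_eff = 222/255 = 0.870588
t(7,7) = 4.57 - 4.160·0.870588 = 0.948
Σt over all 8·12 pixels = 17824/75 ≈ 237.6533333
V = pitch²·Σt = 1.28²·17824/75 = 389.371

t(7,7)=0.948 V=389.371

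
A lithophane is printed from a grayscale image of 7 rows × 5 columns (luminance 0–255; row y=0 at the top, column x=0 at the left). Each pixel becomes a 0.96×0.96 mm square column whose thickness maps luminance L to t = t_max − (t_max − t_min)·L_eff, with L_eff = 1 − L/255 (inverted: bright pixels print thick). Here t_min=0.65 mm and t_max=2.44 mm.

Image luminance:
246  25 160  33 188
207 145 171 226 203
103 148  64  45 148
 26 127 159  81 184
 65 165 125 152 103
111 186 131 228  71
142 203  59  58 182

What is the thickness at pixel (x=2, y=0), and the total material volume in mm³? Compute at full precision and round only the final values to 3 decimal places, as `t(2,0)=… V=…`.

span = t_max - t_min = 2.44 - 0.65 = 1.790
L(2,0) = 160, L_eff = 1 - 160/255 = 0.372549 (inverted)
t(2,0) = 2.44 - 1.790·0.372549 = 1.773
Σt over all 7·5 pixels = 283211/5100 ≈ 55.5315686
V = pitch²·Σt = 0.96²·283211/5100 = 51.178

t(2,0)=1.773 V=51.178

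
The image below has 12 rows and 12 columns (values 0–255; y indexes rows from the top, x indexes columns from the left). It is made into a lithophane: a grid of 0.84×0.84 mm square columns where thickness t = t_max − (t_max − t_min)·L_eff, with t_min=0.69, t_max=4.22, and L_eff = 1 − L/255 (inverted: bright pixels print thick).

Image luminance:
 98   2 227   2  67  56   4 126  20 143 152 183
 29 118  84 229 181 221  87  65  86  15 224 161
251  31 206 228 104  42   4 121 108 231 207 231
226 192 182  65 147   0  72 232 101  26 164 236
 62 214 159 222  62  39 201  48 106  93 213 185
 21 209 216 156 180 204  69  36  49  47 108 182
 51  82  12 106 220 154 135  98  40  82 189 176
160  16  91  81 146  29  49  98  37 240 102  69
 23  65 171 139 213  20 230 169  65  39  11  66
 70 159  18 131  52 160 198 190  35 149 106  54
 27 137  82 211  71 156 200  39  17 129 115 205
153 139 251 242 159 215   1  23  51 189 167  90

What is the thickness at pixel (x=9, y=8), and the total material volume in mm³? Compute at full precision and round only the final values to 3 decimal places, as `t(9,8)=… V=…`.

t(9,8)=1.230 V=237.459

span = t_max - t_min = 4.22 - 0.69 = 3.530
L(9,8) = 39, L_eff = 1 - 39/255 = 0.847059 (inverted)
t(9,8) = 4.22 - 3.530·0.847059 = 1.230
Σt over all 12·12 pixels = 2860543/8500 ≈ 336.5344706
V = pitch²·Σt = 0.84²·2860543/8500 = 237.459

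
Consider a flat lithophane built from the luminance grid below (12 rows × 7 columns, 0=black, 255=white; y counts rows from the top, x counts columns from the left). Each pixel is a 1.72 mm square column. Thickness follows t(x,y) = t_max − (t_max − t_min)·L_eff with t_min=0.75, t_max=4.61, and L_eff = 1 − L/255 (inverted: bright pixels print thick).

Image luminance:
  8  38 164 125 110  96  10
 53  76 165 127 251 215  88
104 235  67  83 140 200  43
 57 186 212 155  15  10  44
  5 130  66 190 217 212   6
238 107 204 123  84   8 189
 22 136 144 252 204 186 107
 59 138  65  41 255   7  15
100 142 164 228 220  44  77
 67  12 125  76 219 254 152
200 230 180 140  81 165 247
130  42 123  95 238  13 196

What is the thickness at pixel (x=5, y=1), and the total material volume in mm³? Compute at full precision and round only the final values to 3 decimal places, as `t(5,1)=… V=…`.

t(5,1)=4.005 V=654.217

span = t_max - t_min = 4.61 - 0.75 = 3.860
L(5,1) = 215, L_eff = 1 - 215/255 = 0.156863 (inverted)
t(5,1) = 4.61 - 3.860·0.156863 = 4.005
Σt over all 12·7 pixels = 2819521/12750 ≈ 221.1389020
V = pitch²·Σt = 1.72²·2819521/12750 = 654.217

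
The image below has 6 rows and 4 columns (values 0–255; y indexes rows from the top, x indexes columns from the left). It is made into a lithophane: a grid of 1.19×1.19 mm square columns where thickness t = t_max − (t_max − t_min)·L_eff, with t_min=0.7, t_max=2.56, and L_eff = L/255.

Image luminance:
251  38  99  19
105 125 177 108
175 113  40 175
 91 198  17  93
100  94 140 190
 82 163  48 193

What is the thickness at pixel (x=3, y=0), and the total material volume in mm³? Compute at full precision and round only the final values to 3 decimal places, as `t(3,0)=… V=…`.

span = t_max - t_min = 2.56 - 0.7 = 1.860
L(3,0) = 19, L_eff = 19/255 = 0.074510
t(3,0) = 2.56 - 1.860·0.074510 = 2.421
Σt over all 6·4 pixels = 86633/2125 ≈ 40.7684706
V = pitch²·Σt = 1.19²·86633/2125 = 57.732

t(3,0)=2.421 V=57.732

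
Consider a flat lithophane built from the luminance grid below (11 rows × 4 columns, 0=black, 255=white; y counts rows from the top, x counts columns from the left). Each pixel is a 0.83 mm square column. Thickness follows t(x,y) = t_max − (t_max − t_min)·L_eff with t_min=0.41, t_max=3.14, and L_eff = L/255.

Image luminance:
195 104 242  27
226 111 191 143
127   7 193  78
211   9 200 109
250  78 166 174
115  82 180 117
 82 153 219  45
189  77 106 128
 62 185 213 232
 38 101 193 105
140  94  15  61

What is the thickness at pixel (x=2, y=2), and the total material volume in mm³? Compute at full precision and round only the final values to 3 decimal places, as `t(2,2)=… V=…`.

t(2,2)=1.074 V=52.601

span = t_max - t_min = 3.14 - 0.41 = 2.730
L(2,2) = 193, L_eff = 193/255 = 0.756863
t(2,2) = 3.14 - 2.730·0.756863 = 1.074
Σt over all 11·4 pixels = 649017/8500 ≈ 76.3549412
V = pitch²·Σt = 0.83²·649017/8500 = 52.601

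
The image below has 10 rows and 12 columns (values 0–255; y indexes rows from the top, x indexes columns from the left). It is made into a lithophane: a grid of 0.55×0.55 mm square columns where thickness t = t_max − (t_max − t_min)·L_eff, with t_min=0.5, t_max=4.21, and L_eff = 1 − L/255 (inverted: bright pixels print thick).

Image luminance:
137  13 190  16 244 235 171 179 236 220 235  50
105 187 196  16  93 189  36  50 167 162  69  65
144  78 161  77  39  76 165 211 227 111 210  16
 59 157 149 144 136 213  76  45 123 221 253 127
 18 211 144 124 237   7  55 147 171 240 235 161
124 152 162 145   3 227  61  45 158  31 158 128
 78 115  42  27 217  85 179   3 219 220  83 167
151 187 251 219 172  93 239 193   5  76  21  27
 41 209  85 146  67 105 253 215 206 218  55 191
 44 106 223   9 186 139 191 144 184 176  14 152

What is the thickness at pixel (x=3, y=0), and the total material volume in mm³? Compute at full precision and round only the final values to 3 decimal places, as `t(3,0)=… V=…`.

span = t_max - t_min = 4.21 - 0.5 = 3.710
L(3,0) = 16, L_eff = 1 - 16/255 = 0.937255 (inverted)
t(3,0) = 4.21 - 3.710·0.937255 = 0.733
Σt over all 10·12 pixels = 7484921/25500 ≈ 293.5263137
V = pitch²·Σt = 0.55²·7484921/25500 = 88.792

t(3,0)=0.733 V=88.792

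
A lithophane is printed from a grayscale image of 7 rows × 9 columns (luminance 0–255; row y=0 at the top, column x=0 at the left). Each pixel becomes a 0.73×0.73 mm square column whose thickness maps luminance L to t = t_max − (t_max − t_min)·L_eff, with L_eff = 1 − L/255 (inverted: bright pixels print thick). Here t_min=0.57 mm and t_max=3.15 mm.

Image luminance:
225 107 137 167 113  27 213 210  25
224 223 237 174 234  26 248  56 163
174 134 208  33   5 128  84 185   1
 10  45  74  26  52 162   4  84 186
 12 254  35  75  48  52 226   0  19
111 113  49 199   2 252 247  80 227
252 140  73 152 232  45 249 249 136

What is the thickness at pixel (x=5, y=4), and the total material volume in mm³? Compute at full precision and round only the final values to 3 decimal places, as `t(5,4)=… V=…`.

span = t_max - t_min = 3.15 - 0.57 = 2.580
L(5,4) = 52, L_eff = 1 - 52/255 = 0.796078 (inverted)
t(5,4) = 3.15 - 2.580·0.796078 = 1.096
Σt over all 7·9 pixels = 987473/8500 ≈ 116.1732941
V = pitch²·Σt = 0.73²·987473/8500 = 61.909

t(5,4)=1.096 V=61.909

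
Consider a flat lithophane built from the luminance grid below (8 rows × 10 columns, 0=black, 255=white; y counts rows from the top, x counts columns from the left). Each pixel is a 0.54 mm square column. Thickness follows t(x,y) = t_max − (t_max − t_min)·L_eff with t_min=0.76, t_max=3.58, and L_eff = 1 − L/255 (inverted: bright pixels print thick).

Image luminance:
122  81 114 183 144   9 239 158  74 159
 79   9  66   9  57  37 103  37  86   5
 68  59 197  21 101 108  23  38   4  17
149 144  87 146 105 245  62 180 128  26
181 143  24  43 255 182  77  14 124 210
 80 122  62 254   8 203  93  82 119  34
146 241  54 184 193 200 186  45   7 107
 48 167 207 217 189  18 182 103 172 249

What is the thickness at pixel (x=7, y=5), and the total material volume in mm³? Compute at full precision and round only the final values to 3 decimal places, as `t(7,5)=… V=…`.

span = t_max - t_min = 3.58 - 0.76 = 2.820
L(7,5) = 82, L_eff = 1 - 82/255 = 0.678431 (inverted)
t(7,5) = 3.58 - 2.820·0.678431 = 1.667
Σt over all 8·10 pixels = 338444/2125 ≈ 159.2677647
V = pitch²·Σt = 0.54²·338444/2125 = 46.442

t(7,5)=1.667 V=46.442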